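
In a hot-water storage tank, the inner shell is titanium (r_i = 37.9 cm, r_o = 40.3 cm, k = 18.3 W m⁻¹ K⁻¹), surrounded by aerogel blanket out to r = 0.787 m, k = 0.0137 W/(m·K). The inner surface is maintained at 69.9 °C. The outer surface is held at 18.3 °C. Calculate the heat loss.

Q = 7.34 W

Treat each layer as a resistance in series:
  R_titanium = (1/0.379 − 1/0.403)/(4πk) = 0.1571/(4π·18.3) = 6.833×10^-4 K/W
  R_aerogel blanket = (1/0.403 − 1/0.787)/(4πk) = 1.211/(4π·0.0137) = 7.033 K/W
ΣR = 6.833×10^-4 + 7.033 = 7.034 K/W
Q = ΔT/ΣR = (69.9 °C − 18.3 °C)/7.034 = 7.34 W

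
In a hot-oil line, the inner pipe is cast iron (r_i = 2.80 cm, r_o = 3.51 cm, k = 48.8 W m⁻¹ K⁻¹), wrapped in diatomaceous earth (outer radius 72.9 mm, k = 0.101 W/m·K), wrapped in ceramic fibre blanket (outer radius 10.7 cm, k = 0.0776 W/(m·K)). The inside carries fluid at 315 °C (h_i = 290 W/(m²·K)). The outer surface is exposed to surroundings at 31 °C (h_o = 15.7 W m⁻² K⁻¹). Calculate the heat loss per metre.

Q' = 138 W/m

Series thermal resistances, inner to outer:
  R'_conv,in = 1/(2πr h) = 1/(2π·0.0280·290) = 0.01960 m·K/W
  R'_cast iron = ln(0.0351/0.0280)/(2πk) = 0.2260/(2π·48.8) = 7.371×10^-4 m·K/W
  R'_diatomaceous earth = ln(0.0729/0.0351)/(2πk) = 0.7309/(2π·0.101) = 1.152 m·K/W
  R'_ceramic fibre blanket = ln(0.107/0.0729)/(2πk) = 0.3837/(2π·0.0776) = 0.7870 m·K/W
  R'_conv,out = 1/(2πr h) = 1/(2π·0.107·15.7) = 0.09474 m·K/W
ΣR = 0.01960 + 7.371×10^-4 + 1.152 + 0.7870 + 0.09474 = 2.054 m·K/W
Q' = ΔT/ΣR = (315 °C − 31 °C)/2.054 = 138 W/m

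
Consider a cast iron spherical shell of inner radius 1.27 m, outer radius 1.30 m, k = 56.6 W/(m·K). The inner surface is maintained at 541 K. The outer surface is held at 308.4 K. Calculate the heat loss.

Q = 4πk·ΔT/(1/r₁ − 1/r₂) = 4π × 56.6 × 232.6 / (1/1.27 − 1/1.30) = 9.10×10^6 W

Q = 9.10×10^6 W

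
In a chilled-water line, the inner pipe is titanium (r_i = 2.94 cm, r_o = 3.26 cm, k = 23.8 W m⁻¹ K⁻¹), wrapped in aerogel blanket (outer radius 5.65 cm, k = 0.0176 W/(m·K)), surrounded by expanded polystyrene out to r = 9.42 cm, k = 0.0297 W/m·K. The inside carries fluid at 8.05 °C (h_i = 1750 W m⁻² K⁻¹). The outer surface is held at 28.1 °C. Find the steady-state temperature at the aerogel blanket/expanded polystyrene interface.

Series thermal resistances, inner to outer:
  R'_conv,in = 1/(2πr h) = 1/(2π·0.0294·1750) = 0.003093 m·K/W
  R'_titanium = ln(0.0326/0.0294)/(2πk) = 0.1033/(2π·23.8) = 6.909×10^-4 m·K/W
  R'_aerogel blanket = ln(0.0565/0.0326)/(2πk) = 0.5499/(2π·0.0176) = 4.973 m·K/W
  R'_expanded polystyrene = ln(0.0942/0.0565)/(2πk) = 0.5112/(2π·0.0297) = 2.739 m·K/W
ΣR = 0.003093 + 6.909×10^-4 + 4.973 + 2.739 = 7.716 m·K/W
Q' = ΔT/ΣR = (8.05 °C − 28.1 °C)/7.716 = -2.598 W/m
From the inner boundary to the aerogel blanket/expanded polystyrene interface, ΣR_partial = 4.977 m·K/W.
T_interface = T_in − Q'·ΣR_partial = 8.05 °C − (-2.598)(4.977) = 21.0 °C

T = 21.0 °C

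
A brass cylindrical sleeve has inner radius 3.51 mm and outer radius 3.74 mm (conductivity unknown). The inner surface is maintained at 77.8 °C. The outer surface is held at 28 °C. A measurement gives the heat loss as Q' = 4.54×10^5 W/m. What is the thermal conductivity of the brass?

k = 92.1 W/m·K

ΣR = ΔT/Q' = |77.8 − 28|/4.54×10^5 = 1.097×10^-4 m·K/W
ln(r₂/r₁)/(2πk) = 1.097×10^-4 ⇒ k = 0.06347/(2π·1.097×10^-4) = 92.1 W/m·K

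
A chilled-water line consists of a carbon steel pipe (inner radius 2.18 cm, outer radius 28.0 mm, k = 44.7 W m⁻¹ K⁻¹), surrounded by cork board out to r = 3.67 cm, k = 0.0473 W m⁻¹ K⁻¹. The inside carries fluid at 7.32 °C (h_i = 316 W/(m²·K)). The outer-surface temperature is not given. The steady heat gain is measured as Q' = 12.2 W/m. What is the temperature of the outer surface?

T_out = 18.7 °C

Sum the resistances:
  R'_conv,in = 1/(2πr h) = 1/(2π·0.0218·316) = 0.02310 m·K/W
  R'_carbon steel = ln(0.0280/0.0218)/(2πk) = 0.2503/(2π·44.7) = 8.912×10^-4 m·K/W
  R'_cork board = ln(0.0367/0.0280)/(2πk) = 0.2706/(2π·0.0473) = 0.9104 m·K/W
ΣR = 0.9344 m·K/W
ΔT = Q'·ΣR = 12.2 × 0.9344 = 11.40 K
Heat flows inward, so T_out = T_in + ΔT = 7.32 + 11.40 = 18.7 °C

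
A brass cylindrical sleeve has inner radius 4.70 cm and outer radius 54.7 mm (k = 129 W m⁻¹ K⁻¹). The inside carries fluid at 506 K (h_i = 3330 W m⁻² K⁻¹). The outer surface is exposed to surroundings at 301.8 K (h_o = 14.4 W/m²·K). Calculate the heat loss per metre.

Q' = 1000 W/m

Treat each layer as a resistance in series:
  R'_conv,in = 1/(2πr h) = 1/(2π·0.0470·3330) = 0.001017 m·K/W
  R'_brass = ln(0.0547/0.0470)/(2πk) = 0.1517/(2π·129) = 1.872×10^-4 m·K/W
  R'_conv,out = 1/(2πr h) = 1/(2π·0.0547·14.4) = 0.2021 m·K/W
ΣR = 0.001017 + 1.872×10^-4 + 0.2021 = 0.2033 m·K/W
Q' = ΔT/ΣR = (506 K − 301.8 K)/0.2033 = 1000 W/m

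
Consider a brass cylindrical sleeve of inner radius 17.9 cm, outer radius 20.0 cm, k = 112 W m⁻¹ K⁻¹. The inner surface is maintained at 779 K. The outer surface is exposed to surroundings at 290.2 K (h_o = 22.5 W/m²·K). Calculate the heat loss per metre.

Resistance network (inner→outer):
  R'_brass = ln(0.200/0.179)/(2πk) = 0.1109/(2π·112) = 1.576×10^-4 m·K/W
  R'_conv,out = 1/(2πr h) = 1/(2π·0.200·22.5) = 0.03537 m·K/W
ΣR = 1.576×10^-4 + 0.03537 = 0.03553 m·K/W
Q' = ΔT/ΣR = (779 K − 290.2 K)/0.03553 = 13800 W/m

Q' = 13.8 kW/m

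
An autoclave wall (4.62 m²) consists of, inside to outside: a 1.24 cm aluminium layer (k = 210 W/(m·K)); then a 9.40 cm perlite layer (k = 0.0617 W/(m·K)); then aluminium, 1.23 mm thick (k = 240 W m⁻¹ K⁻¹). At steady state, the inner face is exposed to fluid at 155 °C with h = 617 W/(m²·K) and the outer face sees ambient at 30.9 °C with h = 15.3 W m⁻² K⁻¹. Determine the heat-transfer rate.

Q = 360 W

Treat each layer as a resistance in series:
  R_conv,in = 1/(hA) = 1/(617·4.62) = 3.508×10^-4 K/W
  R_aluminium = L/(kA) = 0.0124/(210·4.62) = 1.278×10^-5 K/W
  R_perlite = L/(kA) = 0.0940/(0.0617·4.62) = 0.3298 K/W
  R_aluminium = L/(kA) = 0.00123/(240·4.62) = 1.109×10^-6 K/W
  R_conv,out = 1/(hA) = 1/(15.3·4.62) = 0.01415 K/W
ΣR = 3.508×10^-4 + 1.278×10^-5 + 0.3298 + 1.109×10^-6 + 0.01415 = 0.3443 K/W
Q = ΔT/ΣR = (155 °C − 30.9 °C)/0.3443 = 360 W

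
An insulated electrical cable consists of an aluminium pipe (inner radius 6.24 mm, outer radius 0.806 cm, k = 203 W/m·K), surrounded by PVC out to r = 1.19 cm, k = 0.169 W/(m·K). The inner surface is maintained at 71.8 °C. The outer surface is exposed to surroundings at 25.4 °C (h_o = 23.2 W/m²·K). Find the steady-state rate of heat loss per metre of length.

Resistance network (inner→outer):
  R'_aluminium = ln(0.00806/0.00624)/(2πk) = 0.2559/(2π·203) = 2.007×10^-4 m·K/W
  R'_PVC = ln(0.0119/0.00806)/(2πk) = 0.3896/(2π·0.169) = 0.3669 m·K/W
  R'_conv,out = 1/(2πr h) = 1/(2π·0.0119·23.2) = 0.5765 m·K/W
ΣR = 2.007×10^-4 + 0.3669 + 0.5765 = 0.9436 m·K/W
Q' = ΔT/ΣR = (71.8 °C − 25.4 °C)/0.9436 = 49.2 W/m

Q' = 49.2 W/m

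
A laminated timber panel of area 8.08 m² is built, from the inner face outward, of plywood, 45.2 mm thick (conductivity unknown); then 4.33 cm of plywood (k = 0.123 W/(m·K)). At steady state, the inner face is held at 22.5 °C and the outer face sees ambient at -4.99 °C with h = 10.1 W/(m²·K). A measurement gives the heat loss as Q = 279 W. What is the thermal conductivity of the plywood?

k = 0.131 W/m·K

ΣR = ΔT/Q = |22.5 − -4.99|/279 = 0.09853 K/W
Known resistances:
  R_plywood = L/(kA) = 0.0433/(0.123·8.08) = 0.04357 K/W
  R_conv,out = 1/(hA) = 1/(10.1·8.08) = 0.01225 K/W
R_plywood = ΣR − ΣR_known = 0.09853 − 0.05582 = 0.04271 K/W
L/(kA) = 0.04271 ⇒ k = 0.0452/(0.04271·8.08) = 0.131 W/m·K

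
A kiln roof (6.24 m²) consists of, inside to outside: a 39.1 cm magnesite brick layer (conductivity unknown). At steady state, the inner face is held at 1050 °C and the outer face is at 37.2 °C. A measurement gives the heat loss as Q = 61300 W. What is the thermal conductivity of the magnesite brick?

ΣR = ΔT/Q = |1050 − 37.2|/61300 = 0.01652 K/W
L/(kA) = 0.01652 ⇒ k = 0.391/(0.01652·6.24) = 3.79 W/m·K

k = 3.79 W/m·K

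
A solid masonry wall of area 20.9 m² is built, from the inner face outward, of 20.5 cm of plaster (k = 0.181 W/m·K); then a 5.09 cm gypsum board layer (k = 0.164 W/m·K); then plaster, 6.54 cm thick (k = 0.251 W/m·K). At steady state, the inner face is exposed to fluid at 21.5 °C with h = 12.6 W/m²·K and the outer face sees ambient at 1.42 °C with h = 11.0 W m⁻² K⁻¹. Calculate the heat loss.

Treat each layer as a resistance in series:
  R_conv,in = 1/(hA) = 1/(12.6·20.9) = 0.003797 K/W
  R_plaster = L/(kA) = 0.205/(0.181·20.9) = 0.05419 K/W
  R_gypsum board = L/(kA) = 0.0509/(0.164·20.9) = 0.01485 K/W
  R_plaster = L/(kA) = 0.0654/(0.251·20.9) = 0.01247 K/W
  R_conv,out = 1/(hA) = 1/(11.0·20.9) = 0.004350 K/W
ΣR = 0.003797 + 0.05419 + 0.01485 + 0.01247 + 0.004350 = 0.08966 K/W
Q = ΔT/ΣR = (21.5 °C − 1.42 °C)/0.08966 = 224 W

Q = 224 W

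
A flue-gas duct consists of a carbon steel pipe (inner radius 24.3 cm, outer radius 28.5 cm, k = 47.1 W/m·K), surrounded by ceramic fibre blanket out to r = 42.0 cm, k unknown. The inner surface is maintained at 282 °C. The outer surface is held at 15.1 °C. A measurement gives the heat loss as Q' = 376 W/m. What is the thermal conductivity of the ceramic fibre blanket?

ΣR = ΔT/Q' = |282 − 15.1|/376 = 0.7098 m·K/W
Known resistances:
  R'_carbon steel = ln(0.285/0.243)/(2πk) = 0.1594/(2π·47.1) = 5.387×10^-4 m·K/W
R_ceramic fibre blanket = ΣR − ΣR_known = 0.7098 − 5.387×10^-4 = 0.7093 m·K/W
ln(r₂/r₁)/(2πk) = 0.7093 ⇒ k = 0.3878/(2π·0.7093) = 0.0870 W/m·K

k = 0.0870 W/m·K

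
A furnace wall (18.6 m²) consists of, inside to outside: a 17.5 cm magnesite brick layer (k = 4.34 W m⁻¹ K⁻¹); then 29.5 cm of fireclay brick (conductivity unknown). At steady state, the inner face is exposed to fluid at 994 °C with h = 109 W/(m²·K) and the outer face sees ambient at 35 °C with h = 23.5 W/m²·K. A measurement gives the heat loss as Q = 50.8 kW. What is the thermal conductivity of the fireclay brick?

ΣR = ΔT/Q = |994 − 35|/50800 = 0.01888 K/W
Known resistances:
  R_conv,in = 1/(hA) = 1/(109·18.6) = 4.932×10^-4 K/W
  R_magnesite brick = L/(kA) = 0.175/(4.34·18.6) = 0.002168 K/W
  R_conv,out = 1/(hA) = 1/(23.5·18.6) = 0.002288 K/W
R_fireclay brick = ΣR − ΣR_known = 0.01888 − 0.004949 = 0.01393 K/W
L/(kA) = 0.01393 ⇒ k = 0.295/(0.01393·18.6) = 1.14 W/m·K

k = 1.14 W/m·K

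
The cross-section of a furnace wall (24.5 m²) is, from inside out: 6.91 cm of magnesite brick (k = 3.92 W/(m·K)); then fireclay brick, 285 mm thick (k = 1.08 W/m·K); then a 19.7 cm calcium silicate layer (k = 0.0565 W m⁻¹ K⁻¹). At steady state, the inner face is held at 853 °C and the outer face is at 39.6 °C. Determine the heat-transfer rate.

Q = 5290 W

Series thermal resistances, inner to outer:
  R_magnesite brick = L/(kA) = 0.0691/(3.92·24.5) = 7.195×10^-4 K/W
  R_fireclay brick = L/(kA) = 0.285/(1.08·24.5) = 0.01077 K/W
  R_calcium silicate = L/(kA) = 0.197/(0.0565·24.5) = 0.1423 K/W
ΣR = 7.195×10^-4 + 0.01077 + 0.1423 = 0.1538 K/W
Q = ΔT/ΣR = (853 °C − 39.6 °C)/0.1538 = 5290 W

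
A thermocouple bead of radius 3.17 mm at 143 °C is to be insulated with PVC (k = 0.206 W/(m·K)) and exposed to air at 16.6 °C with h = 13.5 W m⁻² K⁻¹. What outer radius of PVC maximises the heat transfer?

For a sphere, r_cr = 2k_ins/h = 2·0.206/13.5 = 0.0305 m = 3.05 cm

r_cr = 3.05 cm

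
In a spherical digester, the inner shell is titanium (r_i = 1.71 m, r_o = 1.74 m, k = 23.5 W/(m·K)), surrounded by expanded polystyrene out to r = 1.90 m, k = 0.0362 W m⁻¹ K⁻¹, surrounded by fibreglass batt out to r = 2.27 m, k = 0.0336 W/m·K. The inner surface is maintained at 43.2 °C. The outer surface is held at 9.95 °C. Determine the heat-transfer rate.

Q = 107 W

Treat each layer as a resistance in series:
  R_titanium = (1/1.71 − 1/1.74)/(4πk) = 0.01008/(4π·23.5) = 3.414×10^-5 K/W
  R_expanded polystyrene = (1/1.74 − 1/1.90)/(4πk) = 0.04840/(4π·0.0362) = 0.1064 K/W
  R_fibreglass batt = (1/1.90 − 1/2.27)/(4πk) = 0.08579/(4π·0.0336) = 0.2032 K/W
ΣR = 3.414×10^-5 + 0.1064 + 0.2032 = 0.3096 K/W
Q = ΔT/ΣR = (43.2 °C − 9.95 °C)/0.3096 = 107 W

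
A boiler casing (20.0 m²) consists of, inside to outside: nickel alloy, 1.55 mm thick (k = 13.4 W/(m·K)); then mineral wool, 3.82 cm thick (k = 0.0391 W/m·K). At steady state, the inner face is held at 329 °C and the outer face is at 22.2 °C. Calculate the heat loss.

Series thermal resistances, inner to outer:
  R_nickel alloy = L/(kA) = 0.00155/(13.4·20.0) = 5.784×10^-6 K/W
  R_mineral wool = L/(kA) = 0.0382/(0.0391·20.0) = 0.04885 K/W
ΣR = 5.784×10^-6 + 0.04885 = 0.04886 K/W
Q = ΔT/ΣR = (329 °C − 22.2 °C)/0.04886 = 6280 W

Q = 6280 W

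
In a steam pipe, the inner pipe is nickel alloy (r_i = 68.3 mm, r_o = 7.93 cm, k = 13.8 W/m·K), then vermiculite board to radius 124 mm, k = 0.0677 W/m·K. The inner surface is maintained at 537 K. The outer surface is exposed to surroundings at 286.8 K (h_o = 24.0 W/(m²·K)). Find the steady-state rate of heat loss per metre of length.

Resistance network (inner→outer):
  R'_nickel alloy = ln(0.0793/0.0683)/(2πk) = 0.1493/(2π·13.8) = 0.001722 m·K/W
  R'_vermiculite board = ln(0.124/0.0793)/(2πk) = 0.4470/(2π·0.0677) = 1.051 m·K/W
  R'_conv,out = 1/(2πr h) = 1/(2π·0.124·24.0) = 0.05348 m·K/W
ΣR = 0.001722 + 1.051 + 0.05348 = 1.106 m·K/W
Q' = ΔT/ΣR = (537 K − 286.8 K)/1.106 = 226 W/m

Q' = 226 W/m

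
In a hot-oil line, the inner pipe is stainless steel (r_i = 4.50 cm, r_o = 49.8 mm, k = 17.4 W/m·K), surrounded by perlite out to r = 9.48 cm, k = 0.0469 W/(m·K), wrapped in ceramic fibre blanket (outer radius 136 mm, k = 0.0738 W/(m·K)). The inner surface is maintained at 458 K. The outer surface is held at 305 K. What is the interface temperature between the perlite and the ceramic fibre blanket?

Treat each layer as a resistance in series:
  R'_stainless steel = ln(0.0498/0.0450)/(2πk) = 0.1014/(2π·17.4) = 9.271×10^-4 m·K/W
  R'_perlite = ln(0.0948/0.0498)/(2πk) = 0.6438/(2π·0.0469) = 2.185 m·K/W
  R'_ceramic fibre blanket = ln(0.136/0.0948)/(2πk) = 0.3609/(2π·0.0738) = 0.7783 m·K/W
ΣR = 9.271×10^-4 + 2.185 + 0.7783 = 2.964 m·K/W
Q' = ΔT/ΣR = (458 K − 305 K)/2.964 = 51.62 W/m
From the inner boundary to the perlite/ceramic fibre blanket interface, ΣR_partial = 2.186 m·K/W.
T_interface = T_in − Q'·ΣR_partial = 458 K − (51.62)(2.186) = 345.2 K

T = 345.2 K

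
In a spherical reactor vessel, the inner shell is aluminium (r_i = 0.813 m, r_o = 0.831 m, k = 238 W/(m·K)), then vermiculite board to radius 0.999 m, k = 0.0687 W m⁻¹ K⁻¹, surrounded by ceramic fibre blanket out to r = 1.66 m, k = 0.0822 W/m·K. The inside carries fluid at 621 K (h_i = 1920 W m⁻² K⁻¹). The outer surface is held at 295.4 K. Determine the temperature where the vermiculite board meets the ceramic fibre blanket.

Series thermal resistances, inner to outer:
  R_conv,in = 1/(4πr²h) = 1/(4π·0.813²·1920) = 6.271×10^-5 K/W
  R_aluminium = (1/0.813 − 1/0.831)/(4πk) = 0.02664/(4π·238) = 8.908×10^-6 K/W
  R_vermiculite board = (1/0.831 − 1/0.999)/(4πk) = 0.2024/(4π·0.0687) = 0.2344 K/W
  R_ceramic fibre blanket = (1/0.999 − 1/1.66)/(4πk) = 0.3986/(4π·0.0822) = 0.3859 K/W
ΣR = 6.271×10^-5 + 8.908×10^-6 + 0.2344 + 0.3859 = 0.6204 K/W
Q = ΔT/ΣR = (621 K − 295.4 K)/0.6204 = 524.8 W
From the inner boundary to the vermiculite board/ceramic fibre blanket interface, ΣR_partial = 0.2345 K/W.
T_interface = T_in − Q·ΣR_partial = 621 K − (524.8)(0.2345) = 498 K

T = 498 K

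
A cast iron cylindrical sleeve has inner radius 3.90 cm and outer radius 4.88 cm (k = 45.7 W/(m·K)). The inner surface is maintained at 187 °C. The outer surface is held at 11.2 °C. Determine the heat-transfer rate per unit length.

Q' = 2πk·ΔT/ln(r₂/r₁) = 2π × 45.7 × 175.8 / ln(0.0488/0.0390) = 2.25×10^5 W/m

Q' = 2.25×10^5 W/m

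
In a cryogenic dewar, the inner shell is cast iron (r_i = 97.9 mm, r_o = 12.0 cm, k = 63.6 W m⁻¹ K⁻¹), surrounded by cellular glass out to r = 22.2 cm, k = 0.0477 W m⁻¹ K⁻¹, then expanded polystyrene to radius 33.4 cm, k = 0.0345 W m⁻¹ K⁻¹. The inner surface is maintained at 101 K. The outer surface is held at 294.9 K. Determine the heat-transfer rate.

Resistance network (inner→outer):
  R_cast iron = (1/0.0979 − 1/0.120)/(4πk) = 1.881/(4π·63.6) = 0.002354 K/W
  R_cellular glass = (1/0.120 − 1/0.222)/(4πk) = 3.829/(4π·0.0477) = 6.388 K/W
  R_expanded polystyrene = (1/0.222 − 1/0.334)/(4πk) = 1.510/(4π·0.0345) = 3.484 K/W
ΣR = 0.002354 + 6.388 + 3.484 = 9.874 K/W
Q = ΔT/ΣR = (101 K − 294.9 K)/9.874 = -19.6 W
(Negative Q ⇒ heat flows inward; heat gain = 19.6 W.)

Q = 19.6 W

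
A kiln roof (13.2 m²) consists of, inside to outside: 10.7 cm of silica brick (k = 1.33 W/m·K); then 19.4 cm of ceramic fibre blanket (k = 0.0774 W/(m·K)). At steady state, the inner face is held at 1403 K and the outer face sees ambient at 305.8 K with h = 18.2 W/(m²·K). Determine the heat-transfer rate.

Q = 5480 W

Resistance network (inner→outer):
  R_silica brick = L/(kA) = 0.107/(1.33·13.2) = 0.006095 K/W
  R_ceramic fibre blanket = L/(kA) = 0.194/(0.0774·13.2) = 0.1899 K/W
  R_conv,out = 1/(hA) = 1/(18.2·13.2) = 0.004163 K/W
ΣR = 0.006095 + 0.1899 + 0.004163 = 0.2002 K/W
Q = ΔT/ΣR = (1403 K − 305.8 K)/0.2002 = 5480 W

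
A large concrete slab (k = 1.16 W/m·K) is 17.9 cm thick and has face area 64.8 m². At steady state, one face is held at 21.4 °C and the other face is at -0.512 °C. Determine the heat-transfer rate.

Q = 9.20 kW

Q = kA·ΔT/L = 1.16 × 64.8 × |21.4 °C − -0.512 °C| / 0.179 = 9200 W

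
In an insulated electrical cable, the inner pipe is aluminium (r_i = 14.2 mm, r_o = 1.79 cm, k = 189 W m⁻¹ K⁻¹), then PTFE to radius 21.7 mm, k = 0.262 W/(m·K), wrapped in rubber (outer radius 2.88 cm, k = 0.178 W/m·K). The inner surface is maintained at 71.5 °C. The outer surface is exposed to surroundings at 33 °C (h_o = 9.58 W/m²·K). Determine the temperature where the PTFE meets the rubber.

Resistance network (inner→outer):
  R'_aluminium = ln(0.0179/0.0142)/(2πk) = 0.2316/(2π·189) = 1.950×10^-4 m·K/W
  R'_PTFE = ln(0.0217/0.0179)/(2πk) = 0.1925/(2π·0.262) = 0.1169 m·K/W
  R'_rubber = ln(0.0288/0.0217)/(2πk) = 0.2831/(2π·0.178) = 0.2531 m·K/W
  R'_conv,out = 1/(2πr h) = 1/(2π·0.0288·9.58) = 0.5768 m·K/W
ΣR = 1.950×10^-4 + 0.1169 + 0.2531 + 0.5768 = 0.9470 m·K/W
Q' = ΔT/ΣR = (71.5 °C − 33 °C)/0.9470 = 40.65 W/m
From the inner boundary to the PTFE/rubber interface, ΣR_partial = 0.1171 m·K/W.
T_interface = T_in − Q'·ΣR_partial = 71.5 °C − (40.65)(0.1171) = 66.7 °C

T = 66.7 °C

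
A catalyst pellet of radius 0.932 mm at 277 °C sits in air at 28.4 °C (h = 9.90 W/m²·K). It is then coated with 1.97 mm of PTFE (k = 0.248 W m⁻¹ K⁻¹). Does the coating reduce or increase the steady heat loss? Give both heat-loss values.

increases: 0.0269 → 0.209 W

Critical radius for a sphere: r_cr = 2k/h = 0.0501 m = 5.01 cm.
Outer radius after coating: r₂ = 9.32×10^-4 + 0.00197 = 0.002902 m.
Since r₁ < r_cr and r₂ ≤ r_cr, the coating moves toward the maximum at r_cr — heat loss rises.
Bare: R = 1/(4πr₁²h) = 9254 K/W; Q = 248.6/9254 = 0.0269 W.
Coated: R = R_cond + R_conv = 1188 K/W; Q = 248.6/1188 = 0.209 W.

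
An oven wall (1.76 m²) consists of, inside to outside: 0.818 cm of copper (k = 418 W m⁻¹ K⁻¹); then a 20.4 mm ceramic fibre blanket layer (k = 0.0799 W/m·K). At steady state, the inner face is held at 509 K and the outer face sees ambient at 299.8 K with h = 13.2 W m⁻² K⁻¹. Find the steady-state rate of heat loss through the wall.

Q = 1110 W

Series thermal resistances, inner to outer:
  R_copper = L/(kA) = 0.00818/(418·1.76) = 1.112×10^-5 K/W
  R_ceramic fibre blanket = L/(kA) = 0.0204/(0.0799·1.76) = 0.1451 K/W
  R_conv,out = 1/(hA) = 1/(13.2·1.76) = 0.04304 K/W
ΣR = 1.112×10^-5 + 0.1451 + 0.04304 = 0.1882 K/W
Q = ΔT/ΣR = (509 K − 299.8 K)/0.1882 = 1110 W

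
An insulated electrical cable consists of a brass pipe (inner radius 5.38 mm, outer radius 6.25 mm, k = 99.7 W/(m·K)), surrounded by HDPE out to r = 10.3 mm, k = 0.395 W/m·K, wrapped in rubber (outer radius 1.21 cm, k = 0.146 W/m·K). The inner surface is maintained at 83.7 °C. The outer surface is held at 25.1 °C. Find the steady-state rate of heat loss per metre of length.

Treat each layer as a resistance in series:
  R'_brass = ln(0.00625/0.00538)/(2πk) = 0.1499/(2π·99.7) = 2.393×10^-4 m·K/W
  R'_HDPE = ln(0.0103/0.00625)/(2πk) = 0.4996/(2π·0.395) = 0.2013 m·K/W
  R'_rubber = ln(0.0121/0.0103)/(2πk) = 0.1611/(2π·0.146) = 0.1756 m·K/W
ΣR = 2.393×10^-4 + 0.2013 + 0.1756 = 0.3771 m·K/W
Q' = ΔT/ΣR = (83.7 °C − 25.1 °C)/0.3771 = 155 W/m

Q' = 155 W/m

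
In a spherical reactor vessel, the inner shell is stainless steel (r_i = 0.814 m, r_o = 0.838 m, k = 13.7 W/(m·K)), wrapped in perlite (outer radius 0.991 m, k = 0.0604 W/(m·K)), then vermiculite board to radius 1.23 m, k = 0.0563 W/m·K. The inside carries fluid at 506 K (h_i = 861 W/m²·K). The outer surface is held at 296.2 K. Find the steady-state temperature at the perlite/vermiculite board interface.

Resistance network (inner→outer):
  R_conv,in = 1/(4πr²h) = 1/(4π·0.814²·861) = 1.395×10^-4 K/W
  R_stainless steel = (1/0.814 − 1/0.838)/(4πk) = 0.03518/(4π·13.7) = 2.044×10^-4 K/W
  R_perlite = (1/0.838 − 1/0.991)/(4πk) = 0.1842/(4π·0.0604) = 0.2427 K/W
  R_vermiculite board = (1/0.991 − 1/1.23)/(4πk) = 0.1961/(4π·0.0563) = 0.2771 K/W
ΣR = 1.395×10^-4 + 2.044×10^-4 + 0.2427 + 0.2771 = 0.5201 K/W
Q = ΔT/ΣR = (506 K − 296.2 K)/0.5201 = 403.4 W
From the inner boundary to the perlite/vermiculite board interface, ΣR_partial = 0.2430 K/W.
T_interface = T_in − Q·ΣR_partial = 506 K − (403.4)(0.2430) = 408 K

T = 408 K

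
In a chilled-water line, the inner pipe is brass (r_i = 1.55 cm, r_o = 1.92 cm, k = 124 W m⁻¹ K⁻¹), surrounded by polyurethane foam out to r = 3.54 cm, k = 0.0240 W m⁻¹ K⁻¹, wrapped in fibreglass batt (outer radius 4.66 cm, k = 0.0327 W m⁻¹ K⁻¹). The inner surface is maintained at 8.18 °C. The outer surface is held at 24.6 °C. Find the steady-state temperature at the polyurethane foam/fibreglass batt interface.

T = 20.5 °C

Series thermal resistances, inner to outer:
  R'_brass = ln(0.0192/0.0155)/(2πk) = 0.2141/(2π·124) = 2.748×10^-4 m·K/W
  R'_polyurethane foam = ln(0.0354/0.0192)/(2πk) = 0.6118/(2π·0.0240) = 4.057 m·K/W
  R'_fibreglass batt = ln(0.0466/0.0354)/(2πk) = 0.2749/(2π·0.0327) = 1.338 m·K/W
ΣR = 2.748×10^-4 + 4.057 + 1.338 = 5.395 m·K/W
Q' = ΔT/ΣR = (8.18 °C − 24.6 °C)/5.395 = -3.044 W/m
From the inner boundary to the polyurethane foam/fibreglass batt interface, ΣR_partial = 4.057 m·K/W.
T_interface = T_in − Q'·ΣR_partial = 8.18 °C − (-3.044)(4.057) = 20.5 °C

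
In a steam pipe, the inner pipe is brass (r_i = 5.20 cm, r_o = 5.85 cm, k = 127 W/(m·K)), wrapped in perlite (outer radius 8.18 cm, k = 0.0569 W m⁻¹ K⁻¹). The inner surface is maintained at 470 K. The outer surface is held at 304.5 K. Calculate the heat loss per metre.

Series thermal resistances, inner to outer:
  R'_brass = ln(0.0585/0.0520)/(2πk) = 0.1178/(2π·127) = 1.476×10^-4 m·K/W
  R'_perlite = ln(0.0818/0.0585)/(2πk) = 0.3353/(2π·0.0569) = 0.9377 m·K/W
ΣR = 1.476×10^-4 + 0.9377 = 0.9378 m·K/W
Q' = ΔT/ΣR = (470 K − 304.5 K)/0.9378 = 176 W/m

Q' = 176 W/m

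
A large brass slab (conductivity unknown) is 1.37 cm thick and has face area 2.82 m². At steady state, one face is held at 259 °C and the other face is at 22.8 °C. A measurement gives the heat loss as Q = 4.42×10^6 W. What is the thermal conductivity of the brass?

ΣR = ΔT/Q = |259 − 22.8|/4.42×10^6 = 5.344×10^-5 K/W
L/(kA) = 5.344×10^-5 ⇒ k = 0.0137/(5.344×10^-5·2.82) = 90.9 W/m·K

k = 90.9 W/m·K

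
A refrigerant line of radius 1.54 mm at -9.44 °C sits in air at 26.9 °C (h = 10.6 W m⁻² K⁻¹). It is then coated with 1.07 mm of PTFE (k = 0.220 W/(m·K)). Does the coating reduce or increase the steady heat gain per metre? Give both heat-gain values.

increases: 3.73 → 5.92 W/m

Critical radius for a cylinder: r_cr = k/h = 0.0208 m = 2.08 cm.
Outer radius after coating: r₂ = 0.00154 + 0.00107 = 0.00261 m.
Since r₁ < r_cr and r₂ ≤ r_cr, the coating moves toward the maximum at r_cr — heat gain rises.
Bare: R = 1/(2πr₁h) = 9.750 m·K/W; Q = 36.34/9.750 = 3.73 W/m.
Coated: R = R_cond + R_conv = 6.134 m·K/W; Q = 36.34/6.134 = 5.92 W/m.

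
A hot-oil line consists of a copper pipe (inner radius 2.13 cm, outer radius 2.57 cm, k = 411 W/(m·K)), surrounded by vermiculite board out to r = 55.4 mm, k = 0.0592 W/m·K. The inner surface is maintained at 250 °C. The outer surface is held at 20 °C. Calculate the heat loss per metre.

Treat each layer as a resistance in series:
  R'_copper = ln(0.0257/0.0213)/(2πk) = 0.1878/(2π·411) = 7.272×10^-5 m·K/W
  R'_vermiculite board = ln(0.0554/0.0257)/(2πk) = 0.7681/(2π·0.0592) = 2.065 m·K/W
ΣR = 7.272×10^-5 + 2.065 = 2.065 m·K/W
Q' = ΔT/ΣR = (250 °C − 20 °C)/2.065 = 111 W/m

Q' = 111 W/m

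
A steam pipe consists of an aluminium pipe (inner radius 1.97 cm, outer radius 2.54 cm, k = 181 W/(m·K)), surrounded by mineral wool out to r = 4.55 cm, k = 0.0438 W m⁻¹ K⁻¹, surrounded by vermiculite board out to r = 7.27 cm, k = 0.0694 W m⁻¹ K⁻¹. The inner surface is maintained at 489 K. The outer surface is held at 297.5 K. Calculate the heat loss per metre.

Q' = 60.0 W/m

Resistance network (inner→outer):
  R'_aluminium = ln(0.0254/0.0197)/(2πk) = 0.2541/(2π·181) = 2.235×10^-4 m·K/W
  R'_mineral wool = ln(0.0455/0.0254)/(2πk) = 0.5830/(2π·0.0438) = 2.118 m·K/W
  R'_vermiculite board = ln(0.0727/0.0455)/(2πk) = 0.4686/(2π·0.0694) = 1.075 m·K/W
ΣR = 2.235×10^-4 + 2.118 + 1.075 = 3.193 m·K/W
Q' = ΔT/ΣR = (489 K − 297.5 K)/3.193 = 60.0 W/m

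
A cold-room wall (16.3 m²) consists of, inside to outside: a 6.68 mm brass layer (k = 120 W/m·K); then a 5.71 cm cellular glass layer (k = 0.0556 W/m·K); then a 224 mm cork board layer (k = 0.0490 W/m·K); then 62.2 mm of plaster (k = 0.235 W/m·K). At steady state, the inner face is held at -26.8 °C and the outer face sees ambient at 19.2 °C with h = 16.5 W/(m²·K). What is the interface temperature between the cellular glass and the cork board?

Resistance network (inner→outer):
  R_brass = L/(kA) = 0.00668/(120·16.3) = 3.415×10^-6 K/W
  R_cellular glass = L/(kA) = 0.0571/(0.0556·16.3) = 0.06300 K/W
  R_cork board = L/(kA) = 0.224/(0.0490·16.3) = 0.2805 K/W
  R_plaster = L/(kA) = 0.0622/(0.235·16.3) = 0.01624 K/W
  R_conv,out = 1/(hA) = 1/(16.5·16.3) = 0.003718 K/W
ΣR = 3.415×10^-6 + 0.06300 + 0.2805 + 0.01624 + 0.003718 = 0.3635 K/W
Q = ΔT/ΣR = (-26.8 °C − 19.2 °C)/0.3635 = -126.5 W
From the inner boundary to the cellular glass/cork board interface, ΣR_partial = 0.06300 K/W.
T_interface = T_in − Q·ΣR_partial = -26.8 °C − (-126.5)(0.06300) = -18.8 °C

T = -18.8 °C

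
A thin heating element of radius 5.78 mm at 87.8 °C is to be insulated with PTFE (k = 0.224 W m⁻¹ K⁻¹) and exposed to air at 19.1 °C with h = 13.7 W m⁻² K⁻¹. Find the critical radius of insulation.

r_cr = 1.64 cm

For a cylinder, r_cr = k_ins/h = 0.224/13.7 = 0.0164 m = 1.64 cm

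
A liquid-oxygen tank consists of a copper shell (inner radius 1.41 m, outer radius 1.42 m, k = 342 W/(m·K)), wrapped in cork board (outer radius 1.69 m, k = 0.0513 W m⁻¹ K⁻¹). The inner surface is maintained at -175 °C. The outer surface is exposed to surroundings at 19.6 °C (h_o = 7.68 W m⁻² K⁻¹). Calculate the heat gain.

Q = 1090 W

Resistance network (inner→outer):
  R_copper = (1/1.41 − 1/1.42)/(4πk) = 0.004995/(4π·342) = 1.162×10^-6 K/W
  R_cork board = (1/1.42 − 1/1.69)/(4πk) = 0.1125/(4π·0.0513) = 0.1745 K/W
  R_conv,out = 1/(4πr²h) = 1/(4π·1.69²·7.68) = 0.003628 K/W
ΣR = 1.162×10^-6 + 0.1745 + 0.003628 = 0.1781 K/W
Q = ΔT/ΣR = (-175 °C − 19.6 °C)/0.1781 = -1090 W
(Negative Q ⇒ heat flows inward; heat gain = 1090 W.)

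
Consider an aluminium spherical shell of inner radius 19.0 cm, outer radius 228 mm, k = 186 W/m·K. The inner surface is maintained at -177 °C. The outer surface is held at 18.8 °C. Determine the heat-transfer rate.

Q = 522 kW

Q = 4πk·ΔT/(1/r₁ − 1/r₂) = 4π × 186 × 195.8 / (1/0.190 − 1/0.228) = 5.22×10^5 W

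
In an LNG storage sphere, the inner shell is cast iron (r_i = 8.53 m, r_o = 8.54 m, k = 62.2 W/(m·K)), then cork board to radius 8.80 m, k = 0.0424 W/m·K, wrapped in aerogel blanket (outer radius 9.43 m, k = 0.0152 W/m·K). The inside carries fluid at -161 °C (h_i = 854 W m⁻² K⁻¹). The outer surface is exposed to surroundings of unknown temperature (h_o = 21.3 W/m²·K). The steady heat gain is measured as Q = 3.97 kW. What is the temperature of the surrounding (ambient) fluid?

T_out = 22.7 °C

Series resistances:
  R_conv,in = 1/(4πr²h) = 1/(4π·8.53²·854) = 1.281×10^-6 K/W
  R_cast iron = (1/8.53 − 1/8.54)/(4πk) = 1.373×10^-4/(4π·62.2) = 1.756×10^-7 K/W
  R_cork board = (1/8.54 − 1/8.80)/(4πk) = 0.003460/(4π·0.0424) = 0.006493 K/W
  R_aerogel blanket = (1/8.80 − 1/9.43)/(4πk) = 0.007592/(4π·0.0152) = 0.03975 K/W
  R_conv,out = 1/(4πr²h) = 1/(4π·9.43²·21.3) = 4.201×10^-5 K/W
ΣR = 0.04628 K/W
ΔT = Q·ΣR = 3970 × 0.04628 = 183.7 K
Heat flows inward, so T_out = T_in + ΔT = -161 + 183.7 = 22.7 °C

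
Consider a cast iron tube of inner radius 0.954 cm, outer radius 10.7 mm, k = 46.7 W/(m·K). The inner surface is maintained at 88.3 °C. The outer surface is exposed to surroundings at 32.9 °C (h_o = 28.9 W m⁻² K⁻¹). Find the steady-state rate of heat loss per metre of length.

Q' = 108 W/m

Series thermal resistances, inner to outer:
  R'_cast iron = ln(0.0107/0.00954)/(2πk) = 0.1148/(2π·46.7) = 3.911×10^-4 m·K/W
  R'_conv,out = 1/(2πr h) = 1/(2π·0.0107·28.9) = 0.5147 m·K/W
ΣR = 3.911×10^-4 + 0.5147 = 0.5151 m·K/W
Q' = ΔT/ΣR = (88.3 °C − 32.9 °C)/0.5151 = 108 W/m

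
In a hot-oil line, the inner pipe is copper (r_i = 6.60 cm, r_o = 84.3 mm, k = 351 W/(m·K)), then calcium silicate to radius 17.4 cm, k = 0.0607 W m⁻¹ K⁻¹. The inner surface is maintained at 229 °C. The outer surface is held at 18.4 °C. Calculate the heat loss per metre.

Q' = 111 W/m

Resistance network (inner→outer):
  R'_copper = ln(0.0843/0.0660)/(2πk) = 0.2447/(2π·351) = 1.110×10^-4 m·K/W
  R'_calcium silicate = ln(0.174/0.0843)/(2πk) = 0.7247/(2π·0.0607) = 1.900 m·K/W
ΣR = 1.110×10^-4 + 1.900 = 1.900 m·K/W
Q' = ΔT/ΣR = (229 °C − 18.4 °C)/1.900 = 111 W/m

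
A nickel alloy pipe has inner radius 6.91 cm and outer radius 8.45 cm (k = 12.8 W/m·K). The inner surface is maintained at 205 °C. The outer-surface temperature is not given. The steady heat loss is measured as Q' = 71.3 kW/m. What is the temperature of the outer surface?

T_out = 26.6 °C

Sum the resistances:
  R'_nickel alloy = ln(0.0845/0.0691)/(2πk) = 0.2012/(2π·12.8) = 0.002502 m·K/W
ΣR = 0.002502 m·K/W
ΔT = Q'·ΣR = 71300 × 0.002502 = 178.4 K
Heat flows outward, so T_out = T_in − ΔT = 205 − 178.4 = 26.6 °C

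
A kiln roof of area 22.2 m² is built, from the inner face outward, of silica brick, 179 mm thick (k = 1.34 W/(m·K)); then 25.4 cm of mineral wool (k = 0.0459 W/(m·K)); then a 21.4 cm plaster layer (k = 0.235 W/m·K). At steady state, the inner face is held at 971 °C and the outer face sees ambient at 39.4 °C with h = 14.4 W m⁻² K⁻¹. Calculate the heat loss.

Series thermal resistances, inner to outer:
  R_silica brick = L/(kA) = 0.179/(1.34·22.2) = 0.006017 K/W
  R_mineral wool = L/(kA) = 0.254/(0.0459·22.2) = 0.2493 K/W
  R_plaster = L/(kA) = 0.214/(0.235·22.2) = 0.04102 K/W
  R_conv,out = 1/(hA) = 1/(14.4·22.2) = 0.003128 K/W
ΣR = 0.006017 + 0.2493 + 0.04102 + 0.003128 = 0.2995 K/W
Q = ΔT/ΣR = (971 °C − 39.4 °C)/0.2995 = 3110 W

Q = 3.11 kW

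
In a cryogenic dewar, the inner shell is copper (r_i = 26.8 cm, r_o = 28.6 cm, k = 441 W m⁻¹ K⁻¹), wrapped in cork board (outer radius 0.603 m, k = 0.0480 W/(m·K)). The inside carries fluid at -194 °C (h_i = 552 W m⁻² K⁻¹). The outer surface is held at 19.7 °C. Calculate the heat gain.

Resistance network (inner→outer):
  R_conv,in = 1/(4πr²h) = 1/(4π·0.268²·552) = 0.002007 K/W
  R_copper = (1/0.268 − 1/0.286)/(4πk) = 0.2348/(4π·441) = 4.238×10^-5 K/W
  R_cork board = (1/0.286 − 1/0.603)/(4πk) = 1.838/(4π·0.0480) = 3.047 K/W
ΣR = 0.002007 + 4.238×10^-5 + 3.047 = 3.049 K/W
Q = ΔT/ΣR = (-194 °C − 19.7 °C)/3.049 = -70.1 W
(Negative Q ⇒ heat flows inward; heat gain = 70.1 W.)

Q = 70.1 W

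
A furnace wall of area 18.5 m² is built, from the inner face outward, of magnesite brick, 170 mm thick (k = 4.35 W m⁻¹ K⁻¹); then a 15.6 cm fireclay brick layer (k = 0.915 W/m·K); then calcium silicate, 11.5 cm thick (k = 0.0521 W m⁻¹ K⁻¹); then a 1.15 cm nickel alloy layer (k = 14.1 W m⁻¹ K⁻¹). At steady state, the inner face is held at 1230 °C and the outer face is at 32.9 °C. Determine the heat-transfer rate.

Resistance network (inner→outer):
  R_magnesite brick = L/(kA) = 0.170/(4.35·18.5) = 0.002112 K/W
  R_fireclay brick = L/(kA) = 0.156/(0.915·18.5) = 0.009216 K/W
  R_calcium silicate = L/(kA) = 0.115/(0.0521·18.5) = 0.1193 K/W
  R_nickel alloy = L/(kA) = 0.0115/(14.1·18.5) = 4.409×10^-5 K/W
ΣR = 0.002112 + 0.009216 + 0.1193 + 4.409×10^-5 = 0.1307 K/W
Q = ΔT/ΣR = (1230 °C − 32.9 °C)/0.1307 = 9160 W

Q = 9.16 kW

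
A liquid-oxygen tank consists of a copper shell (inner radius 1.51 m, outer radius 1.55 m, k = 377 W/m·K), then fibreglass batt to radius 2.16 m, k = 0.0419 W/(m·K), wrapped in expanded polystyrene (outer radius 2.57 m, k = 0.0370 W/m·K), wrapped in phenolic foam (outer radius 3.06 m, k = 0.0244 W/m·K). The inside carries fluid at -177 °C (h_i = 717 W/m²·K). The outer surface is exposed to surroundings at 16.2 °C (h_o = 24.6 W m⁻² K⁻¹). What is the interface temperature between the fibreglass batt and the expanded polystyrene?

Treat each layer as a resistance in series:
  R_conv,in = 1/(4πr²h) = 1/(4π·1.51²·717) = 4.868×10^-5 K/W
  R_copper = (1/1.51 − 1/1.55)/(4πk) = 0.01709/(4π·377) = 3.607×10^-6 K/W
  R_fibreglass batt = (1/1.55 − 1/2.16)/(4πk) = 0.1822/(4π·0.0419) = 0.3460 K/W
  R_expanded polystyrene = (1/2.16 − 1/2.57)/(4πk) = 0.07386/(4π·0.0370) = 0.1588 K/W
  R_phenolic foam = (1/2.57 − 1/3.06)/(4πk) = 0.06231/(4π·0.0244) = 0.2032 K/W
  R_conv,out = 1/(4πr²h) = 1/(4π·3.06²·24.6) = 3.455×10^-4 K/W
ΣR = 4.868×10^-5 + 3.607×10^-6 + 0.3460 + 0.1588 + 0.2032 + 3.455×10^-4 = 0.7084 K/W
Q = ΔT/ΣR = (-177 °C − 16.2 °C)/0.7084 = -272.7 W
From the inner boundary to the fibreglass batt/expanded polystyrene interface, ΣR_partial = 0.3461 K/W.
T_interface = T_in − Q·ΣR_partial = -177 °C − (-272.7)(0.3461) = -82.6 °C

T = -82.6 °C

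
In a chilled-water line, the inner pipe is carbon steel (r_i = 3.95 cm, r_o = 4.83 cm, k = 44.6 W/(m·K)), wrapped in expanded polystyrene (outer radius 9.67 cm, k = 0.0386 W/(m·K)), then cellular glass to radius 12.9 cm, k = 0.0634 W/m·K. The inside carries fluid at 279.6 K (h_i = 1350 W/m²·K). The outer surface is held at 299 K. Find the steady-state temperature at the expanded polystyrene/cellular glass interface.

Resistance network (inner→outer):
  R'_conv,in = 1/(2πr h) = 1/(2π·0.0395·1350) = 0.002985 m·K/W
  R'_carbon steel = ln(0.0483/0.0395)/(2πk) = 0.2011/(2π·44.6) = 7.177×10^-4 m·K/W
  R'_expanded polystyrene = ln(0.0967/0.0483)/(2πk) = 0.6942/(2π·0.0386) = 2.862 m·K/W
  R'_cellular glass = ln(0.129/0.0967)/(2πk) = 0.2882/(2π·0.0634) = 0.7235 m·K/W
ΣR = 0.002985 + 7.177×10^-4 + 2.862 + 0.7235 = 3.589 m·K/W
Q' = ΔT/ΣR = (279.6 K − 299 K)/3.589 = -5.405 W/m
From the inner boundary to the expanded polystyrene/cellular glass interface, ΣR_partial = 2.866 m·K/W.
T_interface = T_in − Q'·ΣR_partial = 279.6 K − (-5.405)(2.866) = 295.1 K

T = 295.1 K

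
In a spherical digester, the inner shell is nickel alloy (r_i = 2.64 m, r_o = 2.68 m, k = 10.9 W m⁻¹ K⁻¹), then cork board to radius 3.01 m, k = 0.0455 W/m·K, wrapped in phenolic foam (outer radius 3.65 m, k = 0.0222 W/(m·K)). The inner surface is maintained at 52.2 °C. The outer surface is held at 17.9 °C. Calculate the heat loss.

Series thermal resistances, inner to outer:
  R_nickel alloy = (1/2.64 − 1/2.68)/(4πk) = 0.005654/(4π·10.9) = 4.127×10^-5 K/W
  R_cork board = (1/2.68 − 1/3.01)/(4πk) = 0.04091/(4π·0.0455) = 0.07155 K/W
  R_phenolic foam = (1/3.01 − 1/3.65)/(4πk) = 0.05825/(4π·0.0222) = 0.2088 K/W
ΣR = 4.127×10^-5 + 0.07155 + 0.2088 = 0.2804 K/W
Q = ΔT/ΣR = (52.2 °C − 17.9 °C)/0.2804 = 122 W

Q = 122 W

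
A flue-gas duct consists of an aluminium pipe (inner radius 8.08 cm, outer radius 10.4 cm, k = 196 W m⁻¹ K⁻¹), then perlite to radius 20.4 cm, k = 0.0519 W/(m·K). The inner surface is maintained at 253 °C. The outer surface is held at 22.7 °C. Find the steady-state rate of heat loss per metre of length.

Treat each layer as a resistance in series:
  R'_aluminium = ln(0.104/0.0808)/(2πk) = 0.2524/(2π·196) = 2.050×10^-4 m·K/W
  R'_perlite = ln(0.204/0.104)/(2πk) = 0.6737/(2π·0.0519) = 2.066 m·K/W
ΣR = 2.050×10^-4 + 2.066 = 2.066 m·K/W
Q' = ΔT/ΣR = (253 °C − 22.7 °C)/2.066 = 111 W/m

Q' = 111 W/m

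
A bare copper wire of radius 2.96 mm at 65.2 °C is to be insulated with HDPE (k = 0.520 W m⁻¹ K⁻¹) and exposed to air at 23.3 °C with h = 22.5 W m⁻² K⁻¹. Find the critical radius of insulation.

r_cr = 2.31 cm

For a cylinder, r_cr = k_ins/h = 0.520/22.5 = 0.0231 m = 2.31 cm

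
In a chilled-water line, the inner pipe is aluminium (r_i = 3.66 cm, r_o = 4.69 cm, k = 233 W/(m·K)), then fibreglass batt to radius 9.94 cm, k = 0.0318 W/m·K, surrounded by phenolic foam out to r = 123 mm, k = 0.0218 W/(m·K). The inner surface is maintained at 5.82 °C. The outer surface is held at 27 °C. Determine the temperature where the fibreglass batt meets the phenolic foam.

Treat each layer as a resistance in series:
  R'_aluminium = ln(0.0469/0.0366)/(2πk) = 0.2480/(2π·233) = 1.694×10^-4 m·K/W
  R'_fibreglass batt = ln(0.0994/0.0469)/(2πk) = 0.7511/(2π·0.0318) = 3.759 m·K/W
  R'_phenolic foam = ln(0.123/0.0994)/(2πk) = 0.2130/(2π·0.0218) = 1.555 m·K/W
ΣR = 1.694×10^-4 + 3.759 + 1.555 = 5.314 m·K/W
Q' = ΔT/ΣR = (5.82 °C − 27 °C)/5.314 = -3.986 W/m
From the inner boundary to the fibreglass batt/phenolic foam interface, ΣR_partial = 3.759 m·K/W.
T_interface = T_in − Q'·ΣR_partial = 5.82 °C − (-3.986)(3.759) = 20.8 °C

T = 20.8 °C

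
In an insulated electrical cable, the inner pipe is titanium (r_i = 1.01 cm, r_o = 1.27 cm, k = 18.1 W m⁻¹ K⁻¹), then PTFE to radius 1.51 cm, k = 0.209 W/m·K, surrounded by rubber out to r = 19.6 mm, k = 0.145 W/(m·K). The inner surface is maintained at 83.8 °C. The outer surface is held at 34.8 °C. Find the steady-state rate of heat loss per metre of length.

Q' = 117 W/m

Series thermal resistances, inner to outer:
  R'_titanium = ln(0.0127/0.0101)/(2πk) = 0.2291/(2π·18.1) = 0.002014 m·K/W
  R'_PTFE = ln(0.0151/0.0127)/(2πk) = 0.1731/(2π·0.209) = 0.1318 m·K/W
  R'_rubber = ln(0.0196/0.0151)/(2πk) = 0.2608/(2π·0.145) = 0.2863 m·K/W
ΣR = 0.002014 + 0.1318 + 0.2863 = 0.4201 m·K/W
Q' = ΔT/ΣR = (83.8 °C − 34.8 °C)/0.4201 = 117 W/m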